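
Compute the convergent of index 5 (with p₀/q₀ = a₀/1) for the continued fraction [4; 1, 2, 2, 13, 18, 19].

Using pₖ = aₖpₖ₋₁ + pₖ₋₂, qₖ = aₖqₖ₋₁ + qₖ₋₂ (with p₋₁=1, p₋₂=0, q₋₁=0, q₋₂=1):
  k=0: a=4, p=4, q=1
  k=1: a=1, p=5, q=1
  k=2: a=2, p=14, q=3
  k=3: a=2, p=33, q=7
  k=4: a=13, p=443, q=94
  k=5: a=18, p=8007, q=1699

8007/1699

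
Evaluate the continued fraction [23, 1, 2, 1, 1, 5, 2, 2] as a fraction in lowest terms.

Using pₖ = aₖpₖ₋₁ + pₖ₋₂ and qₖ = aₖqₖ₋₁ + qₖ₋₂:
  k=0: a=23, p=23, q=1
  k=1: a=1, p=24, q=1
  k=2: a=2, p=71, q=3
  k=3: a=1, p=95, q=4
  k=4: a=1, p=166, q=7
  k=5: a=5, p=925, q=39
  k=6: a=2, p=2016, q=85
  k=7: a=2, p=4957, q=209

4957/209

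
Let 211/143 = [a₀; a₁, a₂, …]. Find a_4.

211 = 1·143 + 68   →  a_0 = 1
143 = 2·68 + 7   →  a_1 = 2
68 = 9·7 + 5   →  a_2 = 9
7 = 1·5 + 2   →  a_3 = 1
5 = 2·2 + 1   →  a_4 = 2

2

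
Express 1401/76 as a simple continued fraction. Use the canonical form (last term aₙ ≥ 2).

[18; 2, 3, 3, 3]

1401 = 18·76 + 33
76 = 2·33 + 10
33 = 3·10 + 3
10 = 3·3 + 1
3 = 3·1 + 0  (stop)
So 1401/76 = [18; 2, 3, 3, 3].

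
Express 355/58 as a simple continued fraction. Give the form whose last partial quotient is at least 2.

355 = 6*58 + 7
58 = 8*7 + 2
7 = 3*2 + 1
2 = 2*1 + 0  (stop)
So 355/58 = [6; 8, 3, 2].

[6; 8, 3, 2]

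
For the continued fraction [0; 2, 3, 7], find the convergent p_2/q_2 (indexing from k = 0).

3/7

Using pₖ = aₖpₖ₋₁ + pₖ₋₂, qₖ = aₖqₖ₋₁ + qₖ₋₂ (with p₋₁=1, p₋₂=0, q₋₁=0, q₋₂=1):
  k=0: a=0, p=0, q=1
  k=1: a=2, p=1, q=2
  k=2: a=3, p=3, q=7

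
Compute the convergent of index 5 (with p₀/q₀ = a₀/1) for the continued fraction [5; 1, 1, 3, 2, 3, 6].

Using pₖ = aₖpₖ₋₁ + pₖ₋₂, qₖ = aₖqₖ₋₁ + qₖ₋₂ (with p₋₁=1, p₋₂=0, q₋₁=0, q₋₂=1):
  k=0: a=5, p=5, q=1
  k=1: a=1, p=6, q=1
  k=2: a=1, p=11, q=2
  k=3: a=3, p=39, q=7
  k=4: a=2, p=89, q=16
  k=5: a=3, p=306, q=55

306/55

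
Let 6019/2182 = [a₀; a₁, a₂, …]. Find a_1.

1

6019 = 2·2182 + 1655   →  a_0 = 2
2182 = 1·1655 + 527   →  a_1 = 1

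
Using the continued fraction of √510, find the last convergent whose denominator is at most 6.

√510 = [22; 1, 1, 2, 1, 1, 44, …] (period length 6).
Convergents:
  p_0/q_0 = 22/1
  p_1/q_1 = 23/1
  p_2/q_2 = 45/2
  p_3/q_3 = 113/5
  p_4/q_4 = 158/7
q_3 = 5 ≤ 6 < 7 = q_4, so the answer is 113/5.

113/5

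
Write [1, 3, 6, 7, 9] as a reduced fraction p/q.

1636/1243

Using pₖ = aₖpₖ₋₁ + pₖ₋₂ and qₖ = aₖqₖ₋₁ + qₖ₋₂:
  k=0: a=1, p=1, q=1
  k=1: a=3, p=4, q=3
  k=2: a=6, p=25, q=19
  k=3: a=7, p=179, q=136
  k=4: a=9, p=1636, q=1243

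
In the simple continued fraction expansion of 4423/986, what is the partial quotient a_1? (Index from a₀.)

4423 = 4·986 + 479   →  a_0 = 4
986 = 2·479 + 28   →  a_1 = 2

2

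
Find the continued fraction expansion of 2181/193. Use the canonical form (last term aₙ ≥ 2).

2181 = 11·193 + 58
193 = 3·58 + 19
58 = 3·19 + 1
19 = 19·1 + 0  (stop)
So 2181/193 = [11; 3, 3, 19].

[11; 3, 3, 19]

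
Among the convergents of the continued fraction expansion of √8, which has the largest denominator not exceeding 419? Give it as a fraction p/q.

577/204

√8 = [2; 1, 4, …] (period length 2).
Convergents:
  p_0/q_0 = 2/1
  p_1/q_1 = 3/1
  p_2/q_2 = 14/5
  p_3/q_3 = 17/6
  p_4/q_4 = 82/29
  p_5/q_5 = 99/35
  p_6/q_6 = 478/169
  p_7/q_7 = 577/204
  p_8/q_8 = 2786/985
q_7 = 204 ≤ 419 < 985 = q_8, so the answer is 577/204.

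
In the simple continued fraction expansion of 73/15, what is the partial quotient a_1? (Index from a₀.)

1

73 = 4·15 + 13   →  a_0 = 4
15 = 1·13 + 2   →  a_1 = 1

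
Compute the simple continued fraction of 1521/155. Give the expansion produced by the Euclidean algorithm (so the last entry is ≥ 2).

[9; 1, 4, 2, 1, 9]

1521 = 9×155 + 126
155 = 1×126 + 29
126 = 4×29 + 10
29 = 2×10 + 9
10 = 1×9 + 1
9 = 9×1 + 0  (stop)
So 1521/155 = [9; 1, 4, 2, 1, 9].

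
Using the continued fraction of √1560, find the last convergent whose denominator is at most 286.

√1560 = [39; 2, 78, …] (period length 2).
Convergents:
  p_0/q_0 = 39/1
  p_1/q_1 = 79/2
  p_2/q_2 = 6201/157
  p_3/q_3 = 12481/316
q_2 = 157 ≤ 286 < 316 = q_3, so the answer is 6201/157.

6201/157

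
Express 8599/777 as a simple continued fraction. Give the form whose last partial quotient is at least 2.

8599 = 11·777 + 52
777 = 14·52 + 49
52 = 1·49 + 3
49 = 16·3 + 1
3 = 3·1 + 0  (stop)
So 8599/777 = [11; 14, 1, 16, 3].

[11; 14, 1, 16, 3]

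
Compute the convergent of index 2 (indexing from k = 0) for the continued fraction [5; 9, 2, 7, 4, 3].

Using pₖ = aₖpₖ₋₁ + pₖ₋₂, qₖ = aₖqₖ₋₁ + qₖ₋₂ (with p₋₁=1, p₋₂=0, q₋₁=0, q₋₂=1):
  k=0: a=5, p=5, q=1
  k=1: a=9, p=46, q=9
  k=2: a=2, p=97, q=19

97/19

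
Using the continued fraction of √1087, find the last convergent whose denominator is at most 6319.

√1087 = [32; 1, 31, 1, 64, …] (period length 4).
Convergents:
  p_0/q_0 = 32/1
  p_1/q_1 = 33/1
  p_2/q_2 = 1055/32
  p_3/q_3 = 1088/33
  p_4/q_4 = 70687/2144
  p_5/q_5 = 71775/2177
  p_6/q_6 = 2295712/69631
q_5 = 2177 ≤ 6319 < 69631 = q_6, so the answer is 71775/2177.

71775/2177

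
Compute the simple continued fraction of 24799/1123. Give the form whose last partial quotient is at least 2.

24799 = 22×1123 + 93
1123 = 12×93 + 7
93 = 13×7 + 2
7 = 3×2 + 1
2 = 2×1 + 0  (stop)
So 24799/1123 = [22; 12, 13, 3, 2].

[22; 12, 13, 3, 2]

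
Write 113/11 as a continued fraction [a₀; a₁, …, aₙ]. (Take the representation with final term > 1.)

113 = 10×11 + 3
11 = 3×3 + 2
3 = 1×2 + 1
2 = 2×1 + 0  (stop)
So 113/11 = [10; 3, 1, 2].

[10; 3, 1, 2]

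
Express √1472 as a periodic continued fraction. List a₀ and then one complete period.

[38; 2, 1, 2, 1, 2, 76]

a₀ = ⌊√1472⌋ = 38.
With m₀=0, d₀=1 and mₖ₊₁ = dₖaₖ − mₖ, dₖ₊₁ = (n − mₖ₊₁²)/dₖ, aₖ₊₁ = ⌊(a₀+mₖ₊₁)/dₖ₊₁⌋:
  k=1: m=38, d=28, a=2
  k=2: m=18, d=41, a=1
  k=3: m=23, d=23, a=2
  k=4: m=23, d=41, a=1
  k=5: m=18, d=28, a=2
  k=6: m=38, d=1, a=76
d=1 and a=2a₀=76 at k=6, so the next step gives (m, d) = (38, 28) again — its k=1 value — and the period has length 6.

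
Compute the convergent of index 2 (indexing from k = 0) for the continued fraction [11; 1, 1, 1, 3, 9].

Using pₖ = aₖpₖ₋₁ + pₖ₋₂, qₖ = aₖqₖ₋₁ + qₖ₋₂ (with p₋₁=1, p₋₂=0, q₋₁=0, q₋₂=1):
  k=0: a=11, p=11, q=1
  k=1: a=1, p=12, q=1
  k=2: a=1, p=23, q=2

23/2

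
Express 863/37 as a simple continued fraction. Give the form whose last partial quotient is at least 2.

863 = 23*37 + 12
37 = 3*12 + 1
12 = 12*1 + 0  (stop)
So 863/37 = [23; 3, 12].

[23; 3, 12]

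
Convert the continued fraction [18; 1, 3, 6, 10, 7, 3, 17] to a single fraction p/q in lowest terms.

1839853/98074

Using pₖ = aₖpₖ₋₁ + pₖ₋₂ and qₖ = aₖqₖ₋₁ + qₖ₋₂:
  k=0: a=18, p=18, q=1
  k=1: a=1, p=19, q=1
  k=2: a=3, p=75, q=4
  k=3: a=6, p=469, q=25
  k=4: a=10, p=4765, q=254
  k=5: a=7, p=33824, q=1803
  k=6: a=3, p=106237, q=5663
  k=7: a=17, p=1839853, q=98074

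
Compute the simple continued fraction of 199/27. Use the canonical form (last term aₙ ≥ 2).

[7; 2, 1, 2, 3]

199 = 7×27 + 10
27 = 2×10 + 7
10 = 1×7 + 3
7 = 2×3 + 1
3 = 3×1 + 0  (stop)
So 199/27 = [7; 2, 1, 2, 3].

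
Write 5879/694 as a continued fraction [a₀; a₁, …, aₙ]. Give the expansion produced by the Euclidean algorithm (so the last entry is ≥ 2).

[8; 2, 8, 5, 1, 2, 2]

5879 = 8×694 + 327
694 = 2×327 + 40
327 = 8×40 + 7
40 = 5×7 + 5
7 = 1×5 + 2
5 = 2×2 + 1
2 = 2×1 + 0  (stop)
So 5879/694 = [8; 2, 8, 5, 1, 2, 2].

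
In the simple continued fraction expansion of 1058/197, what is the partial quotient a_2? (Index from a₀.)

1

1058 = 5·197 + 73   →  a_0 = 5
197 = 2·73 + 51   →  a_1 = 2
73 = 1·51 + 22   →  a_2 = 1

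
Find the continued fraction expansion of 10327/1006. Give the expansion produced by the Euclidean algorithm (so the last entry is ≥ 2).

[10; 3, 1, 3, 3, 3, 1, 4]

10327 = 10*1006 + 267
1006 = 3*267 + 205
267 = 1*205 + 62
205 = 3*62 + 19
62 = 3*19 + 5
19 = 3*5 + 4
5 = 1*4 + 1
4 = 4*1 + 0  (stop)
So 10327/1006 = [10; 3, 1, 3, 3, 3, 1, 4].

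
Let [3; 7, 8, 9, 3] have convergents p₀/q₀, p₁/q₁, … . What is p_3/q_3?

Using pₖ = aₖpₖ₋₁ + pₖ₋₂, qₖ = aₖqₖ₋₁ + qₖ₋₂ (with p₋₁=1, p₋₂=0, q₋₁=0, q₋₂=1):
  k=0: a=3, p=3, q=1
  k=1: a=7, p=22, q=7
  k=2: a=8, p=179, q=57
  k=3: a=9, p=1633, q=520

1633/520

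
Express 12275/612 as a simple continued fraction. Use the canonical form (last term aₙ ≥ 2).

[20; 17, 2, 17]

12275 = 20·612 + 35
612 = 17·35 + 17
35 = 2·17 + 1
17 = 17·1 + 0  (stop)
So 12275/612 = [20; 17, 2, 17].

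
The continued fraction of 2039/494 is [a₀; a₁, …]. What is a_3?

5

2039 = 4·494 + 63   →  a_0 = 4
494 = 7·63 + 53   →  a_1 = 7
63 = 1·53 + 10   →  a_2 = 1
53 = 5·10 + 3   →  a_3 = 5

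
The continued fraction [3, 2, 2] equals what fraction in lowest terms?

Fold from the inside: start with 2/1.
  2 + 1/2 = 5/2
  3 + 2/5 = 17/5

17/5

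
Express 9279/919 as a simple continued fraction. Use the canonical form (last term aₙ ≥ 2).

[10; 10, 3, 14, 2]

9279 = 10*919 + 89
919 = 10*89 + 29
89 = 3*29 + 2
29 = 14*2 + 1
2 = 2*1 + 0  (stop)
So 9279/919 = [10; 10, 3, 14, 2].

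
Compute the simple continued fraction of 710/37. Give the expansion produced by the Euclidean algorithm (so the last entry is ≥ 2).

710 = 19·37 + 7
37 = 5·7 + 2
7 = 3·2 + 1
2 = 2·1 + 0  (stop)
So 710/37 = [19; 5, 3, 2].

[19; 5, 3, 2]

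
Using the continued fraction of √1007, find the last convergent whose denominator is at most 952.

√1007 = [31; 1, 2, 1, 2, 1, 62, …] (period length 6).
Convergents:
  p_0/q_0 = 31/1
  p_1/q_1 = 32/1
  p_2/q_2 = 95/3
  p_3/q_3 = 127/4
  p_4/q_4 = 349/11
  p_5/q_5 = 476/15
  p_6/q_6 = 29861/941
  p_7/q_7 = 30337/956
q_6 = 941 ≤ 952 < 956 = q_7, so the answer is 29861/941.

29861/941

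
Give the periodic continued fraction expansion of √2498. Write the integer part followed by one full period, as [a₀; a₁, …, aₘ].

a₀ = ⌊√2498⌋ = 49.

[49; 1, 48, 1, 98]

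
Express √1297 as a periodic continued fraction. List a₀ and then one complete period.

[36; 72]

a₀ = ⌊√1297⌋ = 36.
With m₀=0, d₀=1 and mₖ₊₁ = dₖaₖ − mₖ, dₖ₊₁ = (n − mₖ₊₁²)/dₖ, aₖ₊₁ = ⌊(a₀+mₖ₊₁)/dₖ₊₁⌋:
  k=1: m=36, d=1, a=72
d=1 and a=2a₀=72 at k=1, so the next step gives (m, d) = (36, 1) again — its k=1 value — and the period has length 1.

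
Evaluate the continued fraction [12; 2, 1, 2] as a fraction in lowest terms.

99/8

Fold from the inside: start with 2/1.
  1 + 1/2 = 3/2
  2 + 2/3 = 8/3
  12 + 3/8 = 99/8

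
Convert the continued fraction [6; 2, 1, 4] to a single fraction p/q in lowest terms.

89/14

Fold from the inside: start with 4/1.
  1 + 1/4 = 5/4
  2 + 4/5 = 14/5
  6 + 5/14 = 89/14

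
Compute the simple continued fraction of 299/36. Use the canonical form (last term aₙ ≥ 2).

[8; 3, 3, 1, 2]

299 = 8*36 + 11
36 = 3*11 + 3
11 = 3*3 + 2
3 = 1*2 + 1
2 = 2*1 + 0  (stop)
So 299/36 = [8; 3, 3, 1, 2].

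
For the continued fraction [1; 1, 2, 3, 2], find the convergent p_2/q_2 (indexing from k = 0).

Using pₖ = aₖpₖ₋₁ + pₖ₋₂, qₖ = aₖqₖ₋₁ + qₖ₋₂ (with p₋₁=1, p₋₂=0, q₋₁=0, q₋₂=1):
  k=0: a=1, p=1, q=1
  k=1: a=1, p=2, q=1
  k=2: a=2, p=5, q=3

5/3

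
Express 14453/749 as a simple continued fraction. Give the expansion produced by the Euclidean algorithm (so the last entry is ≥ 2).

14453 = 19×749 + 222
749 = 3×222 + 83
222 = 2×83 + 56
83 = 1×56 + 27
56 = 2×27 + 2
27 = 13×2 + 1
2 = 2×1 + 0  (stop)
So 14453/749 = [19; 3, 2, 1, 2, 13, 2].

[19; 3, 2, 1, 2, 13, 2]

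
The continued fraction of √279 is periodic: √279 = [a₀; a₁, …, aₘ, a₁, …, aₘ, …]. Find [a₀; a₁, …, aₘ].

a₀ = ⌊√279⌋ = 16.
With m₀=0, d₀=1 and mₖ₊₁ = dₖaₖ − mₖ, dₖ₊₁ = (n − mₖ₊₁²)/dₖ, aₖ₊₁ = ⌊(a₀+mₖ₊₁)/dₖ₊₁⌋:
  k=1: m=16, d=23, a=1
  k=2: m=7, d=10, a=2
  k=3: m=13, d=11, a=2
  k=4: m=9, d=18, a=1
  k=5: m=9, d=11, a=2
  k=6: m=13, d=10, a=2
  k=7: m=7, d=23, a=1
  k=8: m=16, d=1, a=32
d=1 and a=2a₀=32 at k=8, so the next step gives (m, d) = (16, 23) again — its k=1 value — and the period has length 8.

[16; 1, 2, 2, 1, 2, 2, 1, 32]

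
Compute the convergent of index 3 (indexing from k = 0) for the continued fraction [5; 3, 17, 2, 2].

570/107

Using pₖ = aₖpₖ₋₁ + pₖ₋₂, qₖ = aₖqₖ₋₁ + qₖ₋₂ (with p₋₁=1, p₋₂=0, q₋₁=0, q₋₂=1):
  k=0: a=5, p=5, q=1
  k=1: a=3, p=16, q=3
  k=2: a=17, p=277, q=52
  k=3: a=2, p=570, q=107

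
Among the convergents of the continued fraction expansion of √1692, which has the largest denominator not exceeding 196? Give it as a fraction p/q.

4607/112

√1692 = [41; 7, 2, 7, 82, …] (period length 4).
Convergents:
  p_0/q_0 = 41/1
  p_1/q_1 = 288/7
  p_2/q_2 = 617/15
  p_3/q_3 = 4607/112
  p_4/q_4 = 378391/9199
q_3 = 112 ≤ 196 < 9199 = q_4, so the answer is 4607/112.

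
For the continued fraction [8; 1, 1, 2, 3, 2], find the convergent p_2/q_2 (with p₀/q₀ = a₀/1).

17/2

Using pₖ = aₖpₖ₋₁ + pₖ₋₂, qₖ = aₖqₖ₋₁ + qₖ₋₂ (with p₋₁=1, p₋₂=0, q₋₁=0, q₋₂=1):
  k=0: a=8, p=8, q=1
  k=1: a=1, p=9, q=1
  k=2: a=1, p=17, q=2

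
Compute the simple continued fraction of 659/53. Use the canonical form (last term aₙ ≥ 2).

[12; 2, 3, 3, 2]

659 = 12*53 + 23
53 = 2*23 + 7
23 = 3*7 + 2
7 = 3*2 + 1
2 = 2*1 + 0  (stop)
So 659/53 = [12; 2, 3, 3, 2].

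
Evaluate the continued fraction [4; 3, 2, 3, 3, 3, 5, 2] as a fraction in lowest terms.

12998/3029

Using pₖ = aₖpₖ₋₁ + pₖ₋₂ and qₖ = aₖqₖ₋₁ + qₖ₋₂:
  k=0: a=4, p=4, q=1
  k=1: a=3, p=13, q=3
  k=2: a=2, p=30, q=7
  k=3: a=3, p=103, q=24
  k=4: a=3, p=339, q=79
  k=5: a=3, p=1120, q=261
  k=6: a=5, p=5939, q=1384
  k=7: a=2, p=12998, q=3029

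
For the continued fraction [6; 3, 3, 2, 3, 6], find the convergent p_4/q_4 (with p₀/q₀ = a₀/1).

Using pₖ = aₖpₖ₋₁ + pₖ₋₂, qₖ = aₖqₖ₋₁ + qₖ₋₂ (with p₋₁=1, p₋₂=0, q₋₁=0, q₋₂=1):
  k=0: a=6, p=6, q=1
  k=1: a=3, p=19, q=3
  k=2: a=3, p=63, q=10
  k=3: a=2, p=145, q=23
  k=4: a=3, p=498, q=79

498/79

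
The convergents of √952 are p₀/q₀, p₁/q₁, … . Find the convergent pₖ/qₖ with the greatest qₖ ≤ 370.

9966/323

√952 = [30; 1, 5, 1, 6, 1, 5, 1, 60, …] (period length 8).
Convergents:
  p_0/q_0 = 30/1
  p_1/q_1 = 31/1
  p_2/q_2 = 185/6
  p_3/q_3 = 216/7
  p_4/q_4 = 1481/48
  p_5/q_5 = 1697/55
  p_6/q_6 = 9966/323
  p_7/q_7 = 11663/378
q_6 = 323 ≤ 370 < 378 = q_7, so the answer is 9966/323.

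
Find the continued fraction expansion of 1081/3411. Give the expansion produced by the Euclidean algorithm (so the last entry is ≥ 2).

1081 = 0*3411 + 1081
3411 = 3*1081 + 168
1081 = 6*168 + 73
168 = 2*73 + 22
73 = 3*22 + 7
22 = 3*7 + 1
7 = 7*1 + 0  (stop)
So 1081/3411 = [0; 3, 6, 2, 3, 3, 7].

[0; 3, 6, 2, 3, 3, 7]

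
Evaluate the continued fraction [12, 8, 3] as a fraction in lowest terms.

Fold from the inside: start with 3/1.
  8 + 1/3 = 25/3
  12 + 3/25 = 303/25

303/25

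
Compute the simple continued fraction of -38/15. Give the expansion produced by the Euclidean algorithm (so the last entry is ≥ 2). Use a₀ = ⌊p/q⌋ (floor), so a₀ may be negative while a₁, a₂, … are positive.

-38 = -3·15 + 7
15 = 2·7 + 1
7 = 7·1 + 0  (stop)
So -38/15 = [-3; 2, 7].

[-3; 2, 7]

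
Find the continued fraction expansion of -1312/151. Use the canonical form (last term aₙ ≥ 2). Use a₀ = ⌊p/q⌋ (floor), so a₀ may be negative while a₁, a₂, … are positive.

-1312 = -9·151 + 47
151 = 3·47 + 10
47 = 4·10 + 7
10 = 1·7 + 3
7 = 2·3 + 1
3 = 3·1 + 0  (stop)
So -1312/151 = [-9; 3, 4, 1, 2, 3].

[-9; 3, 4, 1, 2, 3]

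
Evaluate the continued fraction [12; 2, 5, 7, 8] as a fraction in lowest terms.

8009/643

Fold from the inside: start with 8/1.
  7 + 1/8 = 57/8
  5 + 8/57 = 293/57
  2 + 57/293 = 643/293
  12 + 293/643 = 8009/643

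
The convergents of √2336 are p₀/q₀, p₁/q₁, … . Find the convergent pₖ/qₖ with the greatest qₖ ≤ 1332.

42049/870

√2336 = [48; 3, 96, …] (period length 2).
Convergents:
  p_0/q_0 = 48/1
  p_1/q_1 = 145/3
  p_2/q_2 = 13968/289
  p_3/q_3 = 42049/870
  p_4/q_4 = 4050672/83809
q_3 = 870 ≤ 1332 < 83809 = q_4, so the answer is 42049/870.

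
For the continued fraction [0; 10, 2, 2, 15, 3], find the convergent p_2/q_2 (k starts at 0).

2/21

Using pₖ = aₖpₖ₋₁ + pₖ₋₂, qₖ = aₖqₖ₋₁ + qₖ₋₂ (with p₋₁=1, p₋₂=0, q₋₁=0, q₋₂=1):
  k=0: a=0, p=0, q=1
  k=1: a=10, p=1, q=10
  k=2: a=2, p=2, q=21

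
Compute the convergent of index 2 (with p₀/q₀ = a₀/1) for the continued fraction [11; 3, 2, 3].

Using pₖ = aₖpₖ₋₁ + pₖ₋₂, qₖ = aₖqₖ₋₁ + qₖ₋₂ (with p₋₁=1, p₋₂=0, q₋₁=0, q₋₂=1):
  k=0: a=11, p=11, q=1
  k=1: a=3, p=34, q=3
  k=2: a=2, p=79, q=7

79/7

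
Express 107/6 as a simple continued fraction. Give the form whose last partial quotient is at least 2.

107 = 17*6 + 5
6 = 1*5 + 1
5 = 5*1 + 0  (stop)
So 107/6 = [17; 1, 5].

[17; 1, 5]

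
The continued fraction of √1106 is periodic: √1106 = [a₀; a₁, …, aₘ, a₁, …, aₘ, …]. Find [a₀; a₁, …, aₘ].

[33; 3, 1, 8, 1, 3, 66]

a₀ = ⌊√1106⌋ = 33.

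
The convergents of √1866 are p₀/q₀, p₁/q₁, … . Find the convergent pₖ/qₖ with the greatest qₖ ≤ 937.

√1866 = [43; 5, 14, 5, 86, …] (period length 4).
Convergents:
  p_0/q_0 = 43/1
  p_1/q_1 = 216/5
  p_2/q_2 = 3067/71
  p_3/q_3 = 15551/360
  p_4/q_4 = 1340453/31031
q_3 = 360 ≤ 937 < 31031 = q_4, so the answer is 15551/360.

15551/360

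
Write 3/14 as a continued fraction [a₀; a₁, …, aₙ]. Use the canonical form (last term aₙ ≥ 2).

[0; 4, 1, 2]

3 = 0*14 + 3
14 = 4*3 + 2
3 = 1*2 + 1
2 = 2*1 + 0  (stop)
So 3/14 = [0; 4, 1, 2].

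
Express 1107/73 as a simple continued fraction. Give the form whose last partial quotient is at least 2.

1107 = 15×73 + 12
73 = 6×12 + 1
12 = 12×1 + 0  (stop)
So 1107/73 = [15; 6, 12].

[15; 6, 12]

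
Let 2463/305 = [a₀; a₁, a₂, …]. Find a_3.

1

2463 = 8·305 + 23   →  a_0 = 8
305 = 13·23 + 6   →  a_1 = 13
23 = 3·6 + 5   →  a_2 = 3
6 = 1·5 + 1   →  a_3 = 1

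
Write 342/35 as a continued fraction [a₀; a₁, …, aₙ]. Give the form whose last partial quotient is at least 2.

342 = 9*35 + 27
35 = 1*27 + 8
27 = 3*8 + 3
8 = 2*3 + 2
3 = 1*2 + 1
2 = 2*1 + 0  (stop)
So 342/35 = [9; 1, 3, 2, 1, 2].

[9; 1, 3, 2, 1, 2]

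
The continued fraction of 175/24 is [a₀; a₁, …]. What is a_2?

175 = 7·24 + 7   →  a_0 = 7
24 = 3·7 + 3   →  a_1 = 3
7 = 2·3 + 1   →  a_2 = 2

2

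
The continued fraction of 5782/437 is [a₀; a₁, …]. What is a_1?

5782 = 13·437 + 101   →  a_0 = 13
437 = 4·101 + 33   →  a_1 = 4

4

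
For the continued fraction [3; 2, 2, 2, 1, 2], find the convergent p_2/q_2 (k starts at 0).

Using pₖ = aₖpₖ₋₁ + pₖ₋₂, qₖ = aₖqₖ₋₁ + qₖ₋₂ (with p₋₁=1, p₋₂=0, q₋₁=0, q₋₂=1):
  k=0: a=3, p=3, q=1
  k=1: a=2, p=7, q=2
  k=2: a=2, p=17, q=5

17/5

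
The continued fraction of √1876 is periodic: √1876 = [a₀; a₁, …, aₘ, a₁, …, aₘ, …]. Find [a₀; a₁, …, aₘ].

a₀ = ⌊√1876⌋ = 43.
With m₀=0, d₀=1 and mₖ₊₁ = dₖaₖ − mₖ, dₖ₊₁ = (n − mₖ₊₁²)/dₖ, aₖ₊₁ = ⌊(a₀+mₖ₊₁)/dₖ₊₁⌋:
  k=1: m=43, d=27, a=3
  k=2: m=38, d=16, a=5
  k=3: m=42, d=7, a=12
  k=4: m=42, d=16, a=5
  k=5: m=38, d=27, a=3
  k=6: m=43, d=1, a=86
d=1 and a=2a₀=86 at k=6, so the next step gives (m, d) = (43, 27) again — its k=1 value — and the period has length 6.

[43; 3, 5, 12, 5, 3, 86]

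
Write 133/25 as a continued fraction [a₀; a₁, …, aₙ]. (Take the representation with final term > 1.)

133 = 5·25 + 8
25 = 3·8 + 1
8 = 8·1 + 0  (stop)
So 133/25 = [5; 3, 8].

[5; 3, 8]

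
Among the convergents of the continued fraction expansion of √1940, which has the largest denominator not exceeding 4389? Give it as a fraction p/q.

√1940 = [44; 22, 88, …] (period length 2).
Convergents:
  p_0/q_0 = 44/1
  p_1/q_1 = 969/22
  p_2/q_2 = 85316/1937
  p_3/q_3 = 1877921/42636
q_2 = 1937 ≤ 4389 < 42636 = q_3, so the answer is 85316/1937.

85316/1937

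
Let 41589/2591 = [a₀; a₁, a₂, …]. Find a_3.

12

41589 = 16·2591 + 133   →  a_0 = 16
2591 = 19·133 + 64   →  a_1 = 19
133 = 2·64 + 5   →  a_2 = 2
64 = 12·5 + 4   →  a_3 = 12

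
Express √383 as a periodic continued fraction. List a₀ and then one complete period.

[19; 1, 1, 3, 19, 3, 1, 1, 38]

a₀ = ⌊√383⌋ = 19.
With m₀=0, d₀=1 and mₖ₊₁ = dₖaₖ − mₖ, dₖ₊₁ = (n − mₖ₊₁²)/dₖ, aₖ₊₁ = ⌊(a₀+mₖ₊₁)/dₖ₊₁⌋:
  k=1: m=19, d=22, a=1
  k=2: m=3, d=17, a=1
  k=3: m=14, d=11, a=3
  k=4: m=19, d=2, a=19
  k=5: m=19, d=11, a=3
  k=6: m=14, d=17, a=1
  k=7: m=3, d=22, a=1
  k=8: m=19, d=1, a=38
d=1 and a=2a₀=38 at k=8, so the next step gives (m, d) = (19, 22) again — its k=1 value — and the period has length 8.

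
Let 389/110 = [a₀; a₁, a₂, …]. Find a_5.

1

389 = 3·110 + 59   →  a_0 = 3
110 = 1·59 + 51   →  a_1 = 1
59 = 1·51 + 8   →  a_2 = 1
51 = 6·8 + 3   →  a_3 = 6
8 = 2·3 + 2   →  a_4 = 2
3 = 1·2 + 1   →  a_5 = 1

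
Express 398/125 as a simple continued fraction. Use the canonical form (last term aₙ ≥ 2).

398 = 3*125 + 23
125 = 5*23 + 10
23 = 2*10 + 3
10 = 3*3 + 1
3 = 3*1 + 0  (stop)
So 398/125 = [3; 5, 2, 3, 3].

[3; 5, 2, 3, 3]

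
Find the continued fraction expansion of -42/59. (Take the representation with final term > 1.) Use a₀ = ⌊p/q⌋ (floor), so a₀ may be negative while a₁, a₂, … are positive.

[-1; 3, 2, 8]

-42 = -1*59 + 17
59 = 3*17 + 8
17 = 2*8 + 1
8 = 8*1 + 0  (stop)
So -42/59 = [-1; 3, 2, 8].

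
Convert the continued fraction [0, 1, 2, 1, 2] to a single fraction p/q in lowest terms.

8/11

Fold from the inside: start with 2/1.
  1 + 1/2 = 3/2
  2 + 2/3 = 8/3
  1 + 3/8 = 11/8
  0 + 8/11 = 8/11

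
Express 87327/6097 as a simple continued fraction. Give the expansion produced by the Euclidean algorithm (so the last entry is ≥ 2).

87327 = 14*6097 + 1969
6097 = 3*1969 + 190
1969 = 10*190 + 69
190 = 2*69 + 52
69 = 1*52 + 17
52 = 3*17 + 1
17 = 17*1 + 0  (stop)
So 87327/6097 = [14; 3, 10, 2, 1, 3, 17].

[14; 3, 10, 2, 1, 3, 17]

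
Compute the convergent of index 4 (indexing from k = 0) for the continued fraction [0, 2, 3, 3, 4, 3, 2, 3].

43/99

Using pₖ = aₖpₖ₋₁ + pₖ₋₂, qₖ = aₖqₖ₋₁ + qₖ₋₂ (with p₋₁=1, p₋₂=0, q₋₁=0, q₋₂=1):
  k=0: a=0, p=0, q=1
  k=1: a=2, p=1, q=2
  k=2: a=3, p=3, q=7
  k=3: a=3, p=10, q=23
  k=4: a=4, p=43, q=99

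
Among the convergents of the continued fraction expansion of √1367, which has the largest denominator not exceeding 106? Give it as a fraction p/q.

√1367 = [36; 1, 35, 1, 72, …] (period length 4).
Convergents:
  p_0/q_0 = 36/1
  p_1/q_1 = 37/1
  p_2/q_2 = 1331/36
  p_3/q_3 = 1368/37
  p_4/q_4 = 99827/2700
q_3 = 37 ≤ 106 < 2700 = q_4, so the answer is 1368/37.

1368/37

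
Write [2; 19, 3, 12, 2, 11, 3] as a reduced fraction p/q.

Using pₖ = aₖpₖ₋₁ + pₖ₋₂ and qₖ = aₖqₖ₋₁ + qₖ₋₂:
  k=0: a=2, p=2, q=1
  k=1: a=19, p=39, q=19
  k=2: a=3, p=119, q=58
  k=3: a=12, p=1467, q=715
  k=4: a=2, p=3053, q=1488
  k=5: a=11, p=35050, q=17083
  k=6: a=3, p=108203, q=52737

108203/52737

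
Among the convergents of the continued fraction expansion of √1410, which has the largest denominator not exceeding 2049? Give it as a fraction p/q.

√1410 = [37; 1, 1, 4, 1, 1, 74, …] (period length 6).
Convergents:
  p_0/q_0 = 37/1
  p_1/q_1 = 38/1
  p_2/q_2 = 75/2
  p_3/q_3 = 338/9
  p_4/q_4 = 413/11
  p_5/q_5 = 751/20
  p_6/q_6 = 55987/1491
  p_7/q_7 = 56738/1511
  p_8/q_8 = 112725/3002
q_7 = 1511 ≤ 2049 < 3002 = q_8, so the answer is 56738/1511.

56738/1511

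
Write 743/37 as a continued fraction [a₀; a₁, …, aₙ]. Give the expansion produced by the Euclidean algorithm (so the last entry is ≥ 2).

743 = 20·37 + 3
37 = 12·3 + 1
3 = 3·1 + 0  (stop)
So 743/37 = [20; 12, 3].

[20; 12, 3]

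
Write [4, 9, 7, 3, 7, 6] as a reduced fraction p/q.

Fold from the inside: start with 6/1.
  7 + 1/6 = 43/6
  3 + 6/43 = 135/43
  7 + 43/135 = 988/135
  9 + 135/988 = 9027/988
  4 + 988/9027 = 37096/9027

37096/9027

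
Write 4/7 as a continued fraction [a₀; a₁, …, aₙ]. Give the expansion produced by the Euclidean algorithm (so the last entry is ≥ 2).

4 = 0×7 + 4
7 = 1×4 + 3
4 = 1×3 + 1
3 = 3×1 + 0  (stop)
So 4/7 = [0; 1, 1, 3].

[0; 1, 1, 3]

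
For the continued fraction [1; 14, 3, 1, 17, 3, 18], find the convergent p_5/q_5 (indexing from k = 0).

3310/3093

Using pₖ = aₖpₖ₋₁ + pₖ₋₂, qₖ = aₖqₖ₋₁ + qₖ₋₂ (with p₋₁=1, p₋₂=0, q₋₁=0, q₋₂=1):
  k=0: a=1, p=1, q=1
  k=1: a=14, p=15, q=14
  k=2: a=3, p=46, q=43
  k=3: a=1, p=61, q=57
  k=4: a=17, p=1083, q=1012
  k=5: a=3, p=3310, q=3093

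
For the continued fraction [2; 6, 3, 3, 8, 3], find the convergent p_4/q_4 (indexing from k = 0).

Using pₖ = aₖpₖ₋₁ + pₖ₋₂, qₖ = aₖqₖ₋₁ + qₖ₋₂ (with p₋₁=1, p₋₂=0, q₋₁=0, q₋₂=1):
  k=0: a=2, p=2, q=1
  k=1: a=6, p=13, q=6
  k=2: a=3, p=41, q=19
  k=3: a=3, p=136, q=63
  k=4: a=8, p=1129, q=523

1129/523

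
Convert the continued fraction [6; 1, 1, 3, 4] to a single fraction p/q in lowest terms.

Fold from the inside: start with 4/1.
  3 + 1/4 = 13/4
  1 + 4/13 = 17/13
  1 + 13/17 = 30/17
  6 + 17/30 = 197/30

197/30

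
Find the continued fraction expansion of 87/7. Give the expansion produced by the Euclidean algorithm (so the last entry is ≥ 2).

[12; 2, 3]

87 = 12*7 + 3
7 = 2*3 + 1
3 = 3*1 + 0  (stop)
So 87/7 = [12; 2, 3].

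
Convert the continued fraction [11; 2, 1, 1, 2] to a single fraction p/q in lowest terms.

Using pₖ = aₖpₖ₋₁ + pₖ₋₂ and qₖ = aₖqₖ₋₁ + qₖ₋₂:
  k=0: a=11, p=11, q=1
  k=1: a=2, p=23, q=2
  k=2: a=1, p=34, q=3
  k=3: a=1, p=57, q=5
  k=4: a=2, p=148, q=13

148/13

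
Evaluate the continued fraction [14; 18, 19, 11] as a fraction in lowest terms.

Using pₖ = aₖpₖ₋₁ + pₖ₋₂ and qₖ = aₖqₖ₋₁ + qₖ₋₂:
  k=0: a=14, p=14, q=1
  k=1: a=18, p=253, q=18
  k=2: a=19, p=4821, q=343
  k=3: a=11, p=53284, q=3791

53284/3791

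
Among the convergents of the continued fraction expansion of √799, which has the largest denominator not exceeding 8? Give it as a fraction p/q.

√799 = [28; 3, 1, 3, 56, …] (period length 4).
Convergents:
  p_0/q_0 = 28/1
  p_1/q_1 = 85/3
  p_2/q_2 = 113/4
  p_3/q_3 = 424/15
q_2 = 4 ≤ 8 < 15 = q_3, so the answer is 113/4.

113/4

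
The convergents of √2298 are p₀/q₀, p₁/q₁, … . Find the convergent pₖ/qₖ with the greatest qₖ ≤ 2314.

√2298 = [47; 1, 14, 1, 94, …] (period length 4).
Convergents:
  p_0/q_0 = 47/1
  p_1/q_1 = 48/1
  p_2/q_2 = 719/15
  p_3/q_3 = 767/16
  p_4/q_4 = 72817/1519
  p_5/q_5 = 73584/1535
  p_6/q_6 = 1102993/23009
q_5 = 1535 ≤ 2314 < 23009 = q_6, so the answer is 73584/1535.

73584/1535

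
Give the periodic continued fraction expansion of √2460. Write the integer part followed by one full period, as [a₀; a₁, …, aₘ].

a₀ = ⌊√2460⌋ = 49.

[49; 1, 1, 2, 24, 2, 1, 1, 98]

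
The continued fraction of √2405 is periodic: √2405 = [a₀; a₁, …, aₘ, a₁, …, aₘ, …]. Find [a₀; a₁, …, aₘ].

a₀ = ⌊√2405⌋ = 49.
With m₀=0, d₀=1 and mₖ₊₁ = dₖaₖ − mₖ, dₖ₊₁ = (n − mₖ₊₁²)/dₖ, aₖ₊₁ = ⌊(a₀+mₖ₊₁)/dₖ₊₁⌋:
  k=1: m=49, d=4, a=24
  k=2: m=47, d=49, a=1
  k=3: m=2, d=49, a=1
  k=4: m=47, d=4, a=24
  k=5: m=49, d=1, a=98
d=1 and a=2a₀=98 at k=5, so the next step gives (m, d) = (49, 4) again — its k=1 value — and the period has length 5.

[49; 24, 1, 1, 24, 98]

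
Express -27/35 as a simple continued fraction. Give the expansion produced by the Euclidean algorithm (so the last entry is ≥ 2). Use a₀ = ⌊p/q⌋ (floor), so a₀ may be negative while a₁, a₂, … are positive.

[-1; 4, 2, 1, 2]

-27 = -1·35 + 8
35 = 4·8 + 3
8 = 2·3 + 2
3 = 1·2 + 1
2 = 2·1 + 0  (stop)
So -27/35 = [-1; 4, 2, 1, 2].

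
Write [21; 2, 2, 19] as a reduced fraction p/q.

Fold from the inside: start with 19/1.
  2 + 1/19 = 39/19
  2 + 19/39 = 97/39
  21 + 39/97 = 2076/97

2076/97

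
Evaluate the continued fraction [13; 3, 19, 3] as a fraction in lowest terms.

Using pₖ = aₖpₖ₋₁ + pₖ₋₂ and qₖ = aₖqₖ₋₁ + qₖ₋₂:
  k=0: a=13, p=13, q=1
  k=1: a=3, p=40, q=3
  k=2: a=19, p=773, q=58
  k=3: a=3, p=2359, q=177

2359/177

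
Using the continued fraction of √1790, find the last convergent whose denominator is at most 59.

550/13

√1790 = [42; 3, 4, 8, 4, 3, 84, …] (period length 6).
Convergents:
  p_0/q_0 = 42/1
  p_1/q_1 = 127/3
  p_2/q_2 = 550/13
  p_3/q_3 = 4527/107
q_2 = 13 ≤ 59 < 107 = q_3, so the answer is 550/13.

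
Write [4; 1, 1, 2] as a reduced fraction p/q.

Using pₖ = aₖpₖ₋₁ + pₖ₋₂ and qₖ = aₖqₖ₋₁ + qₖ₋₂:
  k=0: a=4, p=4, q=1
  k=1: a=1, p=5, q=1
  k=2: a=1, p=9, q=2
  k=3: a=2, p=23, q=5

23/5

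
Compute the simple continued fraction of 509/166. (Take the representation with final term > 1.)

[3; 15, 11]

509 = 3*166 + 11
166 = 15*11 + 1
11 = 11*1 + 0  (stop)
So 509/166 = [3; 15, 11].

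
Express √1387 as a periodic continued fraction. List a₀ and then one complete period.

[37; 4, 8, 37, 8, 4, 74]

a₀ = ⌊√1387⌋ = 37.
With m₀=0, d₀=1 and mₖ₊₁ = dₖaₖ − mₖ, dₖ₊₁ = (n − mₖ₊₁²)/dₖ, aₖ₊₁ = ⌊(a₀+mₖ₊₁)/dₖ₊₁⌋:
  k=1: m=37, d=18, a=4
  k=2: m=35, d=9, a=8
  k=3: m=37, d=2, a=37
  k=4: m=37, d=9, a=8
  k=5: m=35, d=18, a=4
  k=6: m=37, d=1, a=74
d=1 and a=2a₀=74 at k=6, so the next step gives (m, d) = (37, 18) again — its k=1 value — and the period has length 6.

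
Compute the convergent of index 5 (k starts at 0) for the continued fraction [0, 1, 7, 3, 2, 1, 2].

73/83

Using pₖ = aₖpₖ₋₁ + pₖ₋₂, qₖ = aₖqₖ₋₁ + qₖ₋₂ (with p₋₁=1, p₋₂=0, q₋₁=0, q₋₂=1):
  k=0: a=0, p=0, q=1
  k=1: a=1, p=1, q=1
  k=2: a=7, p=7, q=8
  k=3: a=3, p=22, q=25
  k=4: a=2, p=51, q=58
  k=5: a=1, p=73, q=83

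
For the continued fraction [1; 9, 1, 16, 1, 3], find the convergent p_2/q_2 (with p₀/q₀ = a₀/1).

11/10

Using pₖ = aₖpₖ₋₁ + pₖ₋₂, qₖ = aₖqₖ₋₁ + qₖ₋₂ (with p₋₁=1, p₋₂=0, q₋₁=0, q₋₂=1):
  k=0: a=1, p=1, q=1
  k=1: a=9, p=10, q=9
  k=2: a=1, p=11, q=10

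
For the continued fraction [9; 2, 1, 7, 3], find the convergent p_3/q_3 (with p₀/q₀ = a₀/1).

215/23

Using pₖ = aₖpₖ₋₁ + pₖ₋₂, qₖ = aₖqₖ₋₁ + qₖ₋₂ (with p₋₁=1, p₋₂=0, q₋₁=0, q₋₂=1):
  k=0: a=9, p=9, q=1
  k=1: a=2, p=19, q=2
  k=2: a=1, p=28, q=3
  k=3: a=7, p=215, q=23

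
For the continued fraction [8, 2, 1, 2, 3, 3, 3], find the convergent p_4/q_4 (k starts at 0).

Using pₖ = aₖpₖ₋₁ + pₖ₋₂, qₖ = aₖqₖ₋₁ + qₖ₋₂ (with p₋₁=1, p₋₂=0, q₋₁=0, q₋₂=1):
  k=0: a=8, p=8, q=1
  k=1: a=2, p=17, q=2
  k=2: a=1, p=25, q=3
  k=3: a=2, p=67, q=8
  k=4: a=3, p=226, q=27

226/27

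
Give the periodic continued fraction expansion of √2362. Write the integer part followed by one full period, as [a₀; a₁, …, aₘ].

[48; 1, 1, 1, 1, 96]

a₀ = ⌊√2362⌋ = 48.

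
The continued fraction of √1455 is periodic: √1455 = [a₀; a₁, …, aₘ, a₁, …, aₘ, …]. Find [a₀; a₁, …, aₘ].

a₀ = ⌊√1455⌋ = 38.
With m₀=0, d₀=1 and mₖ₊₁ = dₖaₖ − mₖ, dₖ₊₁ = (n − mₖ₊₁²)/dₖ, aₖ₊₁ = ⌊(a₀+mₖ₊₁)/dₖ₊₁⌋:
  k=1: m=38, d=11, a=6
  k=2: m=28, d=61, a=1
  k=3: m=33, d=6, a=11
  k=4: m=33, d=61, a=1
  k=5: m=28, d=11, a=6
  k=6: m=38, d=1, a=76
d=1 and a=2a₀=76 at k=6, so the next step gives (m, d) = (38, 11) again — its k=1 value — and the period has length 6.

[38; 6, 1, 11, 1, 6, 76]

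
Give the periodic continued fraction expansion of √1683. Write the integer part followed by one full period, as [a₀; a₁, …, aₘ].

a₀ = ⌊√1683⌋ = 41.

[41; 41, 82]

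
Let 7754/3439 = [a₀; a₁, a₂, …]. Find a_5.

7754 = 2·3439 + 876   →  a_0 = 2
3439 = 3·876 + 811   →  a_1 = 3
876 = 1·811 + 65   →  a_2 = 1
811 = 12·65 + 31   →  a_3 = 12
65 = 2·31 + 3   →  a_4 = 2
31 = 10·3 + 1   →  a_5 = 10

10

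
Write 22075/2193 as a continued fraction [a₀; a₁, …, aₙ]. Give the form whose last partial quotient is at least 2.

22075 = 10×2193 + 145
2193 = 15×145 + 18
145 = 8×18 + 1
18 = 18×1 + 0  (stop)
So 22075/2193 = [10; 15, 8, 18].

[10; 15, 8, 18]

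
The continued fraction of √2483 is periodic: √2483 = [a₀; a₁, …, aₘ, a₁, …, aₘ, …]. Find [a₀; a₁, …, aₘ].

a₀ = ⌊√2483⌋ = 49.

[49; 1, 4, 1, 6, 1, 4, 1, 98]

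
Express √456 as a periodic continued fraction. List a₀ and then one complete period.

[21; 2, 1, 4, 1, 2, 42]

a₀ = ⌊√456⌋ = 21.
With m₀=0, d₀=1 and mₖ₊₁ = dₖaₖ − mₖ, dₖ₊₁ = (n − mₖ₊₁²)/dₖ, aₖ₊₁ = ⌊(a₀+mₖ₊₁)/dₖ₊₁⌋:
  k=1: m=21, d=15, a=2
  k=2: m=9, d=25, a=1
  k=3: m=16, d=8, a=4
  k=4: m=16, d=25, a=1
  k=5: m=9, d=15, a=2
  k=6: m=21, d=1, a=42
d=1 and a=2a₀=42 at k=6, so the next step gives (m, d) = (21, 15) again — its k=1 value — and the period has length 6.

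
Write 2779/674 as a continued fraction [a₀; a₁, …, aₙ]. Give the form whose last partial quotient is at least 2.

[4; 8, 8, 3, 3]

2779 = 4·674 + 83
674 = 8·83 + 10
83 = 8·10 + 3
10 = 3·3 + 1
3 = 3·1 + 0  (stop)
So 2779/674 = [4; 8, 8, 3, 3].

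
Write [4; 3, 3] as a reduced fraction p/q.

43/10

Fold from the inside: start with 3/1.
  3 + 1/3 = 10/3
  4 + 3/10 = 43/10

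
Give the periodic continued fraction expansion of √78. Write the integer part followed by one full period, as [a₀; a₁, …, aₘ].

a₀ = ⌊√78⌋ = 8.
With m₀=0, d₀=1 and mₖ₊₁ = dₖaₖ − mₖ, dₖ₊₁ = (n − mₖ₊₁²)/dₖ, aₖ₊₁ = ⌊(a₀+mₖ₊₁)/dₖ₊₁⌋:
  k=1: m=8, d=14, a=1
  k=2: m=6, d=3, a=4
  k=3: m=6, d=14, a=1
  k=4: m=8, d=1, a=16
d=1 and a=2a₀=16 at k=4, so the next step gives (m, d) = (8, 14) again — its k=1 value — and the period has length 4.

[8; 1, 4, 1, 16]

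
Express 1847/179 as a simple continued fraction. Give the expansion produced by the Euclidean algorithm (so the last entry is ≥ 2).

1847 = 10×179 + 57
179 = 3×57 + 8
57 = 7×8 + 1
8 = 8×1 + 0  (stop)
So 1847/179 = [10; 3, 7, 8].

[10; 3, 7, 8]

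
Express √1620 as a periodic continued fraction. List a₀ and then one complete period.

a₀ = ⌊√1620⌋ = 40.
With m₀=0, d₀=1 and mₖ₊₁ = dₖaₖ − mₖ, dₖ₊₁ = (n − mₖ₊₁²)/dₖ, aₖ₊₁ = ⌊(a₀+mₖ₊₁)/dₖ₊₁⌋:
  k=1: m=40, d=20, a=4
  k=2: m=40, d=1, a=80
d=1 and a=2a₀=80 at k=2, so the next step gives (m, d) = (40, 20) again — its k=1 value — and the period has length 2.

[40; 4, 80]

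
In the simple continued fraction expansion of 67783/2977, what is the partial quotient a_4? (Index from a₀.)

67783 = 22·2977 + 2289   →  a_0 = 22
2977 = 1·2289 + 688   →  a_1 = 1
2289 = 3·688 + 225   →  a_2 = 3
688 = 3·225 + 13   →  a_3 = 3
225 = 17·13 + 4   →  a_4 = 17

17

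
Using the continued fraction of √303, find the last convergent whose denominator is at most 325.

2524/145

√303 = [17; 2, 2, 5, 2, 2, 34, …] (period length 6).
Convergents:
  p_0/q_0 = 17/1
  p_1/q_1 = 35/2
  p_2/q_2 = 87/5
  p_3/q_3 = 470/27
  p_4/q_4 = 1027/59
  p_5/q_5 = 2524/145
  p_6/q_6 = 86843/4989
q_5 = 145 ≤ 325 < 4989 = q_6, so the answer is 2524/145.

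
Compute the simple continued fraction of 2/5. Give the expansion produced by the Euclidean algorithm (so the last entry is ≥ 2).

2 = 0*5 + 2
5 = 2*2 + 1
2 = 2*1 + 0  (stop)
So 2/5 = [0; 2, 2].

[0; 2, 2]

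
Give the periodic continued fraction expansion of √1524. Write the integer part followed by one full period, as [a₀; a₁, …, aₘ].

[39; 26, 78]

a₀ = ⌊√1524⌋ = 39.
With m₀=0, d₀=1 and mₖ₊₁ = dₖaₖ − mₖ, dₖ₊₁ = (n − mₖ₊₁²)/dₖ, aₖ₊₁ = ⌊(a₀+mₖ₊₁)/dₖ₊₁⌋:
  k=1: m=39, d=3, a=26
  k=2: m=39, d=1, a=78
d=1 and a=2a₀=78 at k=2, so the next step gives (m, d) = (39, 3) again — its k=1 value — and the period has length 2.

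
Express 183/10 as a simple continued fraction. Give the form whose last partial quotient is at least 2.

[18; 3, 3]

183 = 18×10 + 3
10 = 3×3 + 1
3 = 3×1 + 0  (stop)
So 183/10 = [18; 3, 3].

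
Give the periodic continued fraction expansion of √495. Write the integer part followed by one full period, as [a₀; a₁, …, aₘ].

a₀ = ⌊√495⌋ = 22.
With m₀=0, d₀=1 and mₖ₊₁ = dₖaₖ − mₖ, dₖ₊₁ = (n − mₖ₊₁²)/dₖ, aₖ₊₁ = ⌊(a₀+mₖ₊₁)/dₖ₊₁⌋:
  k=1: m=22, d=11, a=4
  k=2: m=22, d=1, a=44
d=1 and a=2a₀=44 at k=2, so the next step gives (m, d) = (22, 11) again — its k=1 value — and the period has length 2.

[22; 4, 44]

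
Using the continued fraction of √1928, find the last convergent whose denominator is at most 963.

41977/956

√1928 = [43; 1, 9, 1, 86, …] (period length 4).
Convergents:
  p_0/q_0 = 43/1
  p_1/q_1 = 44/1
  p_2/q_2 = 439/10
  p_3/q_3 = 483/11
  p_4/q_4 = 41977/956
  p_5/q_5 = 42460/967
q_4 = 956 ≤ 963 < 967 = q_5, so the answer is 41977/956.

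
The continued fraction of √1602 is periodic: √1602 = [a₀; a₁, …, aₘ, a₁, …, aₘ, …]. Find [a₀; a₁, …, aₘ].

a₀ = ⌊√1602⌋ = 40.
With m₀=0, d₀=1 and mₖ₊₁ = dₖaₖ − mₖ, dₖ₊₁ = (n − mₖ₊₁²)/dₖ, aₖ₊₁ = ⌊(a₀+mₖ₊₁)/dₖ₊₁⌋:
  k=1: m=40, d=2, a=40
  k=2: m=40, d=1, a=80
d=1 and a=2a₀=80 at k=2, so the next step gives (m, d) = (40, 2) again — its k=1 value — and the period has length 2.

[40; 40, 80]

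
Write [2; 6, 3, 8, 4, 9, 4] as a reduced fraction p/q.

Fold from the inside: start with 4/1.
  9 + 1/4 = 37/4
  4 + 4/37 = 152/37
  8 + 37/152 = 1253/152
  3 + 152/1253 = 3911/1253
  6 + 1253/3911 = 24719/3911
  2 + 3911/24719 = 53349/24719

53349/24719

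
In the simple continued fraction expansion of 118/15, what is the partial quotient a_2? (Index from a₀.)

6

118 = 7·15 + 13   →  a_0 = 7
15 = 1·13 + 2   →  a_1 = 1
13 = 6·2 + 1   →  a_2 = 6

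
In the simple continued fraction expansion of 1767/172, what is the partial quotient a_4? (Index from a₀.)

1

1767 = 10·172 + 47   →  a_0 = 10
172 = 3·47 + 31   →  a_1 = 3
47 = 1·31 + 16   →  a_2 = 1
31 = 1·16 + 15   →  a_3 = 1
16 = 1·15 + 1   →  a_4 = 1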